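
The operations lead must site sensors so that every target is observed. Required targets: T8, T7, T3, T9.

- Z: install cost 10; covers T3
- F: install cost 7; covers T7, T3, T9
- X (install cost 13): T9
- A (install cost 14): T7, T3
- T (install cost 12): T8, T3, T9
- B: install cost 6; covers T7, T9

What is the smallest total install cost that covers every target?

18

Choose T and B: together they cover T8, T7, T3, T9 — every target.
Total install cost: 12 + 6 = 18.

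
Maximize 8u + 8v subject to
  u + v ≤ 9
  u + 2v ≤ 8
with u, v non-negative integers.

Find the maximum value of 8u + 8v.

64

(u,v)=(8,0): 1·8+1·0=8≤9, 1·8+2·0=8≤8, objective 64.
(u,v)=(7,0): 1·7+1·0=7≤9, 1·7+2·0=7≤8, objective 56.
No feasible integer point exceeds 64.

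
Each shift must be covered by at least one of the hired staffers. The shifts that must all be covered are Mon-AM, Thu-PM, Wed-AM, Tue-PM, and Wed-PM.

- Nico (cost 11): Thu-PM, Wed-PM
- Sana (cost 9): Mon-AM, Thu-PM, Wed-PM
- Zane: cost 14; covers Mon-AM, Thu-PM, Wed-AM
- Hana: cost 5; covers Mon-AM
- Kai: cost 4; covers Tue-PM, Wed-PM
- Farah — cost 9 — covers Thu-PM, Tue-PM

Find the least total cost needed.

18

Choose Zane and Kai: together they cover Mon-AM, Thu-PM, Wed-AM, Tue-PM, Wed-PM — every shift.
Total cost: 14 + 4 = 18.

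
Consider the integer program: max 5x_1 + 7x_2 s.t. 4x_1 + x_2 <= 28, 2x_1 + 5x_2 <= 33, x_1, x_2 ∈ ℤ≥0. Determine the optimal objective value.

(x_1,x_2)=(6,4): 4·6+1·4=28≤28, 2·6+5·4=32≤33, objective 58.
(x_1,x_2)=(4,5): 4·4+1·5=21≤28, 2·4+5·5=33≤33, objective 55.
(x_1,x_2)=(5,4): 4·5+1·4=24≤28, 2·5+5·4=30≤33, objective 53.
(x_1,x_2)=(6,3): 4·6+1·3=27≤28, 2·6+5·3=27≤33, objective 51.
The best lattice point is (6,4), giving 58.

58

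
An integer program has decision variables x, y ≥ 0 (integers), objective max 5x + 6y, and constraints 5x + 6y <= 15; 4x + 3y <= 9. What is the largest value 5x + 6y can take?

12

Relaxing integrality, the LP optimum is 15.00 at (x,y) = (0, 2.5), which is not an integer point.
(x,y)=(0,2): 5·0+6·2=12≤15, 4·0+3·2=6≤9, objective 12.
(x,y)=(1,1): 5·1+6·1=11≤15, 4·1+3·1=7≤9, objective 11.
(x,y)=(0,1): 5·0+6·1=6≤15, 4·0+3·1=3≤9, objective 6.
No feasible integer point exceeds 12.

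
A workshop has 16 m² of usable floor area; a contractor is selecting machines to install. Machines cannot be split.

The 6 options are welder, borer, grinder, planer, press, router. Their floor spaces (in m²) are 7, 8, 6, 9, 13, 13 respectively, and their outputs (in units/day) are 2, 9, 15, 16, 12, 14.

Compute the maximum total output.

31

Allowing fractional choices, the relaxed optimum would be about 32.1, but machines are indivisible.
borer + grinder: floor space 8 + 6 = 14 ≤ 16, output 9 + 15 = 24.
grinder + planer: floor space 6 + 9 = 15 ≤ 16, output 15 + 16 = 31.
welder + planer: floor space 7 + 9 = 16 ≤ 16, output 2 + 16 = 18.
Best is grinder and planer with total output 31.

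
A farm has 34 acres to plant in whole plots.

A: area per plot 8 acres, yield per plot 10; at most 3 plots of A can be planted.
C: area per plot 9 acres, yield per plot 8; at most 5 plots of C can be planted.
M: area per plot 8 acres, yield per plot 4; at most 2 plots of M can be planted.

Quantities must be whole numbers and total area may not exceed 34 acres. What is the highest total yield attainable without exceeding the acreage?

This is a bounded integer knapsack.
3×A and 1×C: area 33 ≤ 34, yield 3·10 + 1·8 = 38.
2×A and 2×C: area 34 ≤ 34, yield 2·10 + 2·8 = 36.
Best is 38.

38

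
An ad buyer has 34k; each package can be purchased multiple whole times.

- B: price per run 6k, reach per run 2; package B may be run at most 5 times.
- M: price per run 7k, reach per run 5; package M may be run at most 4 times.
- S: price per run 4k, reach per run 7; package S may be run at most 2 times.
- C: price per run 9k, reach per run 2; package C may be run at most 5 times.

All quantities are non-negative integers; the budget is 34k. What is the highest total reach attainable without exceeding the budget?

This is a bounded integer knapsack.
S has the best ratio (7/4); taking only S gives at most 2×7 = 14 (stopped by the supply cap of 2).
Mixing does better — 3×M and 2×S: price 29 ≤ 34, reach 3·5 + 2·7 = 29.

29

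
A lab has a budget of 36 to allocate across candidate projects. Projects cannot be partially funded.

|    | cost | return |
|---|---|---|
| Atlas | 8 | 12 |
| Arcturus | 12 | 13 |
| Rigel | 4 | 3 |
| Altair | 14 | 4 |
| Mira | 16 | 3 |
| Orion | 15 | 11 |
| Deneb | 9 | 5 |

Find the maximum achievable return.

Allowing fractional choices, the relaxed optimum would be about 36.8, but projects are indivisible.
Atlas + Arcturus + Rigel + Deneb: cost 8 + 12 + 4 + 9 = 33 ≤ 36, return 12 + 13 + 3 + 5 = 33.
Atlas + Arcturus + Orion: cost 8 + 12 + 15 = 35 ≤ 36, return 12 + 13 + 11 = 36.
Best is Atlas, Arcturus, and Orion with total return 36.

36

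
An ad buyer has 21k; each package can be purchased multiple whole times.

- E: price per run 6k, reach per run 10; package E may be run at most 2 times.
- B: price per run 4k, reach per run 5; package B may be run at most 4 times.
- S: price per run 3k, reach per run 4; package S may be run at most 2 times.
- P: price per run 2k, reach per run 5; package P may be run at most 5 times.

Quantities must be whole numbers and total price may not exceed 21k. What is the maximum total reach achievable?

Take 1×E, 1×B, and 5×P: price 20 ≤ 21, reach 1·10 + 1·5 + 5·5 = 40.
P has the best ratio (5/2) and is taken to its limit of 5; remaining capacity is filled optimally with the others.

40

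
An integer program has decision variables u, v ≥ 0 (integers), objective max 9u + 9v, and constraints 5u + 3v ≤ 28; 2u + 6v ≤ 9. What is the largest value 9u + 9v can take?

36

(u,v)=(4,0): 5·4+3·0=20≤28, 2·4+6·0=8≤9, objective 36.
(u,v)=(3,0): 5·3+3·0=15≤28, 2·3+6·0=6≤9, objective 27.
Maximum is 36 at (u,v)=(4,0).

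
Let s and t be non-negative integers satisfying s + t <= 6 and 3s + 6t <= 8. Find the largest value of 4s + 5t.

8

The continuous relaxation peaks at (2.67, 0) with value 10.67; rounding to a feasible lattice point costs some objective.
(s,t)=(2,0) is feasible, giving 8.
(s,t)=(1,0) is feasible, giving 4.
No feasible integer point exceeds 8.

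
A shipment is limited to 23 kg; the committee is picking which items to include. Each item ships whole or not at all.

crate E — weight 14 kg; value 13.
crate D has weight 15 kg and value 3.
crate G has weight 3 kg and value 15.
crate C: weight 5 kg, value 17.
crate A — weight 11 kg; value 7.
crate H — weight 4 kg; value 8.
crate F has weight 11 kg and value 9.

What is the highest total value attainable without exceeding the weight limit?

49

crate G + crate C + crate H + crate F: weight 3 + 5 + 4 + 11 = 23 ≤ 23, value 15 + 17 + 8 + 9 = 49.
crate G + crate C + crate A + crate H: weight 3 + 5 + 11 + 4 = 23 ≤ 23, value 15 + 17 + 7 + 8 = 47.
Best is crate G, crate C, crate H, and crate F with total value 49.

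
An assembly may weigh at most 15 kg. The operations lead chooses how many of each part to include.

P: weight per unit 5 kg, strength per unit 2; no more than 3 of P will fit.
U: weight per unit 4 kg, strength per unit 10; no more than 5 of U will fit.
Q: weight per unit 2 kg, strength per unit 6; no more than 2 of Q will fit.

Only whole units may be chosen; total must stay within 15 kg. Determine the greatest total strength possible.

Take 3×U and 1×Q: weight 14 ≤ 15, strength 3·10 + 1·6 = 36.
No other integer combination yields more.

36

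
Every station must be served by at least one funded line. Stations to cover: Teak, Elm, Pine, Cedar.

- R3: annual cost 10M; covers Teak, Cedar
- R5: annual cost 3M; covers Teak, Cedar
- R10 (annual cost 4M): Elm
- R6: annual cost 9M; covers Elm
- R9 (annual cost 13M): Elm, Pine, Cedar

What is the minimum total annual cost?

This is an integer covering problem.
The greedy cost-per-new-station heuristic would pick R5, R10, and R9 for 20, but a cheaper cover exists.
Choose R5 and R9: together they cover Teak, Elm, Pine, Cedar — every station.
Total annual cost: 3 + 13 = 16.
No cover costs less than 16.

16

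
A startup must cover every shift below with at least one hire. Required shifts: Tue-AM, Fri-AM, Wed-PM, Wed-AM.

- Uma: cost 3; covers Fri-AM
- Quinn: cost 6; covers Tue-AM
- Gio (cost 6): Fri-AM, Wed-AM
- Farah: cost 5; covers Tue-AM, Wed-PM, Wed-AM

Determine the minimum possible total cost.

8

Choose Uma and Farah: together they cover Tue-AM, Fri-AM, Wed-PM, Wed-AM — every shift.
Total cost: 3 + 5 = 8.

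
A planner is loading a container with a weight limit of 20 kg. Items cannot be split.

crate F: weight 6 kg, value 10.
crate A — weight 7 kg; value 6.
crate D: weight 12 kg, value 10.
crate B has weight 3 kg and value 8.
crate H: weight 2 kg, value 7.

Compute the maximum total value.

Treat it as a binary knapsack problem.
Take crate F, crate A, crate B, and crate H: weight 6 + 7 + 3 + 2 = 18 ≤ 20, value 10 + 6 + 8 + 7 = 31.
No other feasible combination does better.

31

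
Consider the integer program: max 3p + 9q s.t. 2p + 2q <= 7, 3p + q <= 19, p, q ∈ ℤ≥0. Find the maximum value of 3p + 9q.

(p,q)=(0,3) is feasible, giving 27.
(p,q)=(1,2) is feasible, giving 21.
(p,q)=(0,2) is feasible, giving 18.
The best lattice point is (0,3), giving 27.

27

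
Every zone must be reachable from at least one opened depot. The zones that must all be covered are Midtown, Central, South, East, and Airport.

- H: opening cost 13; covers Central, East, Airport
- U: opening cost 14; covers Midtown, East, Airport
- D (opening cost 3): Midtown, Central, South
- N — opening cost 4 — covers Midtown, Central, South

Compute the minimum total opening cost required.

16

Choose H and D: together they cover Midtown, Central, South, East, Airport — every zone.
Total opening cost: 13 + 3 = 16.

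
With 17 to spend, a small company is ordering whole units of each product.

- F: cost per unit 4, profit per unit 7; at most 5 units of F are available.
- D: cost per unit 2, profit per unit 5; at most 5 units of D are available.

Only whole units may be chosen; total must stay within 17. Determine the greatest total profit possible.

34

This is a bounded integer knapsack.
2×F and 4×D: cost 16 ≤ 17, profit 2·7 + 4·5 = 34.
1×F and 5×D: cost 14 ≤ 17, profit 1·7 + 5·5 = 32.
Best is 34.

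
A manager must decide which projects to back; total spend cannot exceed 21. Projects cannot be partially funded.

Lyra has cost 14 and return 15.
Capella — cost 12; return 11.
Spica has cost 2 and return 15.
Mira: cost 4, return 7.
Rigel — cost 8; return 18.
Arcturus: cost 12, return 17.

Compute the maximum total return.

Take Spica, Mira, and Rigel: cost 2 + 4 + 8 = 14 ≤ 21, return 15 + 7 + 18 = 40.
No other feasible combination does better.

40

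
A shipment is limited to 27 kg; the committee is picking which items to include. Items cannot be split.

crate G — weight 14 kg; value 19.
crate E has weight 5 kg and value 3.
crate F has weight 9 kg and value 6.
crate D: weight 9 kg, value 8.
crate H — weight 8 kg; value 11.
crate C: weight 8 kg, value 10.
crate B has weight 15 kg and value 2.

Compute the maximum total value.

This is an integer program with binary decision variables.
Take crate G, crate E, and crate H: weight 14 + 5 + 8 = 27 ≤ 27, value 19 + 3 + 11 = 33.
No other feasible combination does better.

33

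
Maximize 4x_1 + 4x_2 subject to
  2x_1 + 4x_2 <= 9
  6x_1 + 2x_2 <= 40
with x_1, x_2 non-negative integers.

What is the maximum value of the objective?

The continuous relaxation peaks at (4.5, 0) with value 18.00; rounding to a feasible lattice point costs some objective.
(x_1,x_2)=(4,0): 2·4+4·0=8≤9, 6·4+2·0=24≤40, objective 16.
(x_1,x_2)=(3,0): 2·3+4·0=6≤9, 6·3+2·0=18≤40, objective 12.
The best lattice point is (4,0), giving 16.

16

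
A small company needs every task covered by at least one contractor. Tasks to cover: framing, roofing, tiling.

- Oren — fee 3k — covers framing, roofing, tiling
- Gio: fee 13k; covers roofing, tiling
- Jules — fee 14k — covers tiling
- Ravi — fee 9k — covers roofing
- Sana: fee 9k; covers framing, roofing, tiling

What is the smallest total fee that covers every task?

3

Oren alone covers framing, roofing, tiling — every task.
Total fee: 3.
No cover costs less than 3.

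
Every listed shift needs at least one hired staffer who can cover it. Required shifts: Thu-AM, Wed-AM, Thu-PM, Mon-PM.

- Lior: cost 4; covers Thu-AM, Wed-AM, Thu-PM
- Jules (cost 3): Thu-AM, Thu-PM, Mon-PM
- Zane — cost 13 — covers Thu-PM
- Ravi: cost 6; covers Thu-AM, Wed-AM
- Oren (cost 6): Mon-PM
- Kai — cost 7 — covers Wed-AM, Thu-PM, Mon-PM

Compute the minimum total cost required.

Choose Lior and Jules: together they cover Thu-AM, Wed-AM, Thu-PM, Mon-PM — every shift.
Total cost: 4 + 3 = 7.

7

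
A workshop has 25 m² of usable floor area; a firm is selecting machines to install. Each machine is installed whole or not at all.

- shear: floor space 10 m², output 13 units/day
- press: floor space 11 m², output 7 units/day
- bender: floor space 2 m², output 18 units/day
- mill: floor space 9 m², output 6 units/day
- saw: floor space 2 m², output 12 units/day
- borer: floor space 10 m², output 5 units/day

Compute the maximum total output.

shear + bender + saw + borer: floor space 10 + 2 + 2 + 10 = 24 ≤ 25, output 13 + 18 + 12 + 5 = 48.
shear + press + bender + saw: floor space 10 + 11 + 2 + 2 = 25 ≤ 25, output 13 + 7 + 18 + 12 = 50.
shear + bender + mill + saw: floor space 10 + 2 + 9 + 2 = 23 ≤ 25, output 13 + 18 + 6 + 12 = 49.
Best is shear, press, bender, and saw with total output 50.

50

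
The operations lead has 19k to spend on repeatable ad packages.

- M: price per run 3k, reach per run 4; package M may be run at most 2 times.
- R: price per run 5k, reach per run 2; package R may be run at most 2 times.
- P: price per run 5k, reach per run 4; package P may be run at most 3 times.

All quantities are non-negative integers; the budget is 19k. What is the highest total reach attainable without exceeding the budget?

16

M has the best ratio (4/3); taking only M gives at most 2×4 = 8 (stopped by the supply cap of 2).
Mixing does better — 1×M and 3×P: price 18 ≤ 19, reach 1·4 + 3·4 = 16.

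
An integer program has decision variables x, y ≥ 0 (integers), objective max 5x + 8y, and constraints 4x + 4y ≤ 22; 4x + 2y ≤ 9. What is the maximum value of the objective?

(x,y)=(0,4): 4·0+4·4=16≤22, 4·0+2·4=8≤9, objective 32.
(x,y)=(0,3): 4·0+4·3=12≤22, 4·0+2·3=6≤9, objective 24.
No feasible integer point exceeds 32.

32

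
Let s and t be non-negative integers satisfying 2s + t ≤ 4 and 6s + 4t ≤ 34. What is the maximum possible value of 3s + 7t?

(s,t)=(0,4): 2·0+1·4=4≤4, 6·0+4·4=16≤34, objective 28.
(s,t)=(0,3): 2·0+1·3=3≤4, 6·0+4·3=12≤34, objective 21.
Maximum is 28 at (s,t)=(0,4).

28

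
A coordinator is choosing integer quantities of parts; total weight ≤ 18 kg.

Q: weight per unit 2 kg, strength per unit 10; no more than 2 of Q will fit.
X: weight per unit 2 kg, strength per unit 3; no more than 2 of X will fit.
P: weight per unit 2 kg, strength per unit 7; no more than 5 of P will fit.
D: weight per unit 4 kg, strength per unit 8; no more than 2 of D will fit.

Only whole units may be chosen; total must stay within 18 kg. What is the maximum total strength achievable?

This is a bounded integer knapsack.
2×Q, 5×P, and 1×D: weight 18 ≤ 18, strength 2·10 + 5·7 + 1·8 = 63.
2×Q, 2×X, and 5×P: weight 18 ≤ 18, strength 2·10 + 2·3 + 5·7 = 61.
Best is 63.

63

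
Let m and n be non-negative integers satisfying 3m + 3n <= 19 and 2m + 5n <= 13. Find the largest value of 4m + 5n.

24

(m,n)=(6,0): 3·6+3·0=18≤19, 2·6+5·0=12≤13, objective 24.
(m,n)=(5,0): 3·5+3·0=15≤19, 2·5+5·0=10≤13, objective 20.
No feasible integer point exceeds 24.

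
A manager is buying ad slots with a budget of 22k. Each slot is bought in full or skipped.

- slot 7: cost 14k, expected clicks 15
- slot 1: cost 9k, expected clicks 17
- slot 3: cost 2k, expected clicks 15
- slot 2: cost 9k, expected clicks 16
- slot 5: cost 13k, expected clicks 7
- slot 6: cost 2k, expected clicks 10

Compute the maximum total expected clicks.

Take slot 1, slot 3, slot 2, and slot 6: cost 9 + 2 + 9 + 2 = 22 ≤ 22, expected clicks 17 + 15 + 16 + 10 = 58.
No other feasible combination does better.

58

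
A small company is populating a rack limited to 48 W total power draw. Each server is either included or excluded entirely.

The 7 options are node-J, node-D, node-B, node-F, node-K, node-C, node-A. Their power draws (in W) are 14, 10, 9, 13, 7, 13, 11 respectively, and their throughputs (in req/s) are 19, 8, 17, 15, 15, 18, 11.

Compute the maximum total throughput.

69

Treat it as a binary knapsack problem.
Allowing fractional choices, the relaxed optimum would be about 74.8, but servers are indivisible.
node-J + node-F + node-K + node-C: power draw 14 + 13 + 7 + 13 = 47 ≤ 48, throughput 19 + 15 + 15 + 18 = 67.
node-J + node-B + node-F + node-K: power draw 14 + 9 + 13 + 7 = 43 ≤ 48, throughput 19 + 17 + 15 + 15 = 66.
node-J + node-B + node-K + node-C: power draw 14 + 9 + 7 + 13 = 43 ≤ 48, throughput 19 + 17 + 15 + 18 = 69.
Best is node-J, node-B, node-K, and node-C with total throughput 69.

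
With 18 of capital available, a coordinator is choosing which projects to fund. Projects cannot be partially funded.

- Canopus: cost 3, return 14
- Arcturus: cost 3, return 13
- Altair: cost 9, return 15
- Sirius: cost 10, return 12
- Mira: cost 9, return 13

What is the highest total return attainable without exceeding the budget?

42

Take Canopus, Arcturus, and Altair: cost 3 + 3 + 9 = 15 ≤ 18, return 14 + 13 + 15 = 42.
No other feasible combination does better.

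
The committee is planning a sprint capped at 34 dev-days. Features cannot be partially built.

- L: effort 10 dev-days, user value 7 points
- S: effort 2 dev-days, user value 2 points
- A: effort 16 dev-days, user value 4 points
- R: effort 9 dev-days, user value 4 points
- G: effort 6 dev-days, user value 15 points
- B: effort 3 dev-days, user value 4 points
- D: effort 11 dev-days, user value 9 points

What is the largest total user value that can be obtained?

37

This is an integer program with binary decision variables.
L + G + B + D: effort 10 + 6 + 3 + 11 = 30 ≤ 34, user value 7 + 15 + 4 + 9 = 35.
L + S + G + B + D: effort 10 + 2 + 6 + 3 + 11 = 32 ≤ 34, user value 7 + 2 + 15 + 4 + 9 = 37.
Best is L, S, G, B, and D with total user value 37.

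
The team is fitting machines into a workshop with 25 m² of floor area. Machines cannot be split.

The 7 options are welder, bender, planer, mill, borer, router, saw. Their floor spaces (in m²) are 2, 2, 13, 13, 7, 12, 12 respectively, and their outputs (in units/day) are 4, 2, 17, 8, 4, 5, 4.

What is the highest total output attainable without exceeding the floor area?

welder + bender + planer: floor space 2 + 2 + 13 = 17 ≤ 25, output 4 + 2 + 17 = 23.
welder + planer + borer: floor space 2 + 13 + 7 = 22 ≤ 25, output 4 + 17 + 4 = 25.
welder + bender + planer + borer: floor space 2 + 2 + 13 + 7 = 24 ≤ 25, output 4 + 2 + 17 + 4 = 27.
Best is welder, bender, planer, and borer with total output 27.

27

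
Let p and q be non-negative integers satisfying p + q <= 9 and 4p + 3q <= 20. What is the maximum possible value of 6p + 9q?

54

(p,q)=(0,6): 1·0+1·6=6≤9, 4·0+3·6=18≤20, objective 54.
(p,q)=(1,5): 1·1+1·5=6≤9, 4·1+3·5=19≤20, objective 51.
(p,q)=(0,5): 1·0+1·5=5≤9, 4·0+3·5=15≤20, objective 45.
No feasible integer point exceeds 54.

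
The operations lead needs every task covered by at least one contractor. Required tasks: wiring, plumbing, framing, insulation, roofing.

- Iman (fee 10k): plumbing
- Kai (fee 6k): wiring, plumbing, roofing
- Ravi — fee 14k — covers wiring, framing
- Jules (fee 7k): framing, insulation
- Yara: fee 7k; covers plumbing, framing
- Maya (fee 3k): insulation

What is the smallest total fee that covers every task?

Choose Kai and Jules: together they cover wiring, plumbing, framing, insulation, roofing — every task.
Total fee: 6 + 7 = 13.

13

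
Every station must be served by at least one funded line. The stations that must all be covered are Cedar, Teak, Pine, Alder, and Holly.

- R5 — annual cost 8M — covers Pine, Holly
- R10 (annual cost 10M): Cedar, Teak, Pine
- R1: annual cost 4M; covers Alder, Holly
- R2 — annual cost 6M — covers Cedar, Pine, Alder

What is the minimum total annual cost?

14

The greedy cost-per-new-station heuristic would pick R1, R2, and R10 for 20, but a cheaper cover exists.
Choose R10 and R1: together they cover Cedar, Teak, Pine, Alder, Holly — every station.
Total annual cost: 10 + 4 = 14.
No cover costs less than 14.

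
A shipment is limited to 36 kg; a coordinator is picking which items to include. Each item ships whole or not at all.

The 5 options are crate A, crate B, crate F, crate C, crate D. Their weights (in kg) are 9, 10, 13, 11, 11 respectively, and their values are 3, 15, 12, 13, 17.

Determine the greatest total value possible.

45

Allowing fractional choices, the relaxed optimum would be about 48.7, but items are indivisible.
crate B + crate C + crate D: weight 10 + 11 + 11 = 32 ≤ 36, value 15 + 13 + 17 = 45.
crate B + crate F + crate D: weight 10 + 13 + 11 = 34 ≤ 36, value 15 + 12 + 17 = 44.
crate F + crate C + crate D: weight 13 + 11 + 11 = 35 ≤ 36, value 12 + 13 + 17 = 42.
Best is crate B, crate C, and crate D with total value 45.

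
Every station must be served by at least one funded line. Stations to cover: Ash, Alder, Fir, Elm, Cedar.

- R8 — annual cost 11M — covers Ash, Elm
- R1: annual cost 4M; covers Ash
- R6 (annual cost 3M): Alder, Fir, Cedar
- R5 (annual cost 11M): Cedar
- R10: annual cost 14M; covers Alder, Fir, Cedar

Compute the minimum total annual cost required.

14

The greedy cost-per-new-station heuristic would pick R6, R1, and R8 for 18, but a cheaper cover exists.
Choose R8 and R6: together they cover Ash, Alder, Fir, Elm, Cedar — every station.
Total annual cost: 11 + 3 = 14.
No cover costs less than 14.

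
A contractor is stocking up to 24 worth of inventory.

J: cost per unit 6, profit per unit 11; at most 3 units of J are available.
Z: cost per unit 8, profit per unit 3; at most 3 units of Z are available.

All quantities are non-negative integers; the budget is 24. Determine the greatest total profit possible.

J has the best ratio (11/6); taking only J gives at most 3×11 = 33 (stopped by the supply cap of 3).
Optimal: 3×J: cost 18 ≤ 24, profit 3·11 = 33.

33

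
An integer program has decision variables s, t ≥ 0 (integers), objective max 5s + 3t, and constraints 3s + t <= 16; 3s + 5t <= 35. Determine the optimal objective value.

(s,t)=(4,4) is feasible, giving 32.
(s,t)=(3,5) is feasible, giving 30.
(s,t)=(4,3) is feasible, giving 29.
The best lattice point is (4,4), giving 32.

32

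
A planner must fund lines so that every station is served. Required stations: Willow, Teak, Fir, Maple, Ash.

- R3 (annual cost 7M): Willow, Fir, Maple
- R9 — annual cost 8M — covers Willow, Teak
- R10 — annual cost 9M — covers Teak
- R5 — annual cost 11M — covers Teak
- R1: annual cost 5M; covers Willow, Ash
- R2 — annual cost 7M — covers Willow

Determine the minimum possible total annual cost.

Choose R3, R9, and R1: together they cover Willow, Teak, Fir, Maple, Ash — every station.
Total annual cost: 7 + 8 + 5 = 20.

20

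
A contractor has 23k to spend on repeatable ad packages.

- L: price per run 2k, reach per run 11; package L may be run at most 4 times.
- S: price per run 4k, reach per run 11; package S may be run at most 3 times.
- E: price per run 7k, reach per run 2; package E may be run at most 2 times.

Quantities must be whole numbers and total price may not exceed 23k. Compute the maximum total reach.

77

This is a bounded integer knapsack.
4×L, 2×S, and 1×E: price 23 ≤ 23, reach 4·11 + 2·11 + 1·2 = 68.
4×L and 3×S: price 20 ≤ 23, reach 4·11 + 3·11 = 77.
Best is 77.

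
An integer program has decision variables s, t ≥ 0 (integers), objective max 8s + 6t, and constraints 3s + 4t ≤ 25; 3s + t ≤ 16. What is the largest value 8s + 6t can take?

50

(s,t)=(4,3): 3·4+4·3=24≤25, 3·4+1·3=15≤16, objective 50.
(s,t)=(3,4): 3·3+4·4=25≤25, 3·3+1·4=13≤16, objective 48.
(s,t)=(4,2): 3·4+4·2=20≤25, 3·4+1·2=14≤16, objective 44.
Maximum is 50 at (s,t)=(4,3).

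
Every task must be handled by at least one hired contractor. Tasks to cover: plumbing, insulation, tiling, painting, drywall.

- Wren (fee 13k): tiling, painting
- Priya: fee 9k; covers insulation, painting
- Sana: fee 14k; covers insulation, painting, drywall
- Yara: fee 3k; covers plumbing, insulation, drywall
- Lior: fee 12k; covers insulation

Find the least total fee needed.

Choose Wren and Yara: together they cover plumbing, insulation, tiling, painting, drywall — every task.
Total fee: 13 + 3 = 16.
No cover costs less than 16.

16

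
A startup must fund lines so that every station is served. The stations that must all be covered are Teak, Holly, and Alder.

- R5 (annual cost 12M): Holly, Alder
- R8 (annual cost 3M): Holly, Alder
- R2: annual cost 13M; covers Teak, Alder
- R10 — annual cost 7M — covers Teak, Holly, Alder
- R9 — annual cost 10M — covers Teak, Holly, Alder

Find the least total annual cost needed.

7

R10 alone covers Teak, Holly, Alder — every station.
Total annual cost: 7.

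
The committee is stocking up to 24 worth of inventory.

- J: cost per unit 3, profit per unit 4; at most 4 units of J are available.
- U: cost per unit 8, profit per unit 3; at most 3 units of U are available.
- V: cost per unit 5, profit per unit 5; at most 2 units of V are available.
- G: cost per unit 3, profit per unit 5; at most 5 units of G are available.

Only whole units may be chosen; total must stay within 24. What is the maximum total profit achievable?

37

This is a bounded integer knapsack.
4×J and 4×G: cost 24 ≤ 24, profit 4·4 + 4·5 = 36.
3×J and 5×G: cost 24 ≤ 24, profit 3·4 + 5·5 = 37.
Best is 37.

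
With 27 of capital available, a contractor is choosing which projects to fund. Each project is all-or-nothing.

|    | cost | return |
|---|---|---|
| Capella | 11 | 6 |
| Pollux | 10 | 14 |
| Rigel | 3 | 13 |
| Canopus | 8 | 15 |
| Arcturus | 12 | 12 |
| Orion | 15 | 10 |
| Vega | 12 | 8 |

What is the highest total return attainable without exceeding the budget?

Allowing fractional choices, the relaxed optimum would be about 48.0, but projects are indivisible.
Pollux + Rigel + Canopus: cost 10 + 3 + 8 = 21 ≤ 27, return 14 + 13 + 15 = 42.
Pollux + Rigel + Arcturus: cost 10 + 3 + 12 = 25 ≤ 27, return 14 + 13 + 12 = 39.
Rigel + Canopus + Arcturus: cost 3 + 8 + 12 = 23 ≤ 27, return 13 + 15 + 12 = 40.
Best is Pollux, Rigel, and Canopus with total return 42.

42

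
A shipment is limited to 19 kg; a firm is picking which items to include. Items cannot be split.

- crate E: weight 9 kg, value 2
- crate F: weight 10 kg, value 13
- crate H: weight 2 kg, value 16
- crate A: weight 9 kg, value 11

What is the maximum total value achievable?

Allowing fractional choices, the relaxed optimum would be about 37.6, but items are indivisible.
crate F + crate H: weight 10 + 2 = 12 ≤ 19, value 13 + 16 = 29.
crate H + crate A: weight 2 + 9 = 11 ≤ 19, value 16 + 11 = 27.
Best is crate F and crate H with total value 29.

29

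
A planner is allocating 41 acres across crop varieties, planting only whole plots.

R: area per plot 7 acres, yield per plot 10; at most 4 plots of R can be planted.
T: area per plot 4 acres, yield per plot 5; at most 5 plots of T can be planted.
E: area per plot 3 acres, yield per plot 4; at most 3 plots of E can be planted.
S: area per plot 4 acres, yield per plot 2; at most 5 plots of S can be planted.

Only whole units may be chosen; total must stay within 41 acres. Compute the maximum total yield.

57

This is a bounded integer knapsack.
Take 4×R, 1×T, and 3×E: area 41 ≤ 41, yield 4·10 + 1·5 + 3·4 = 57.
R has the best ratio (10/7) and is taken to its limit of 4; remaining capacity is filled optimally with the others.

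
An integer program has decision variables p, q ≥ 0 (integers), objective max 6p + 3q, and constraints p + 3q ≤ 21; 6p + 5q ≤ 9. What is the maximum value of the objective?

Relaxing integrality, the LP optimum is 9.00 at (p,q) = (1.5, 0), which is not an integer point.
(p,q)=(1,0): 1·1+3·0=1≤21, 6·1+5·0=6≤9, objective 6.
(p,q)=(0,1): 1·0+3·1=3≤21, 6·0+5·1=5≤9, objective 3.
(p,q)=(0,0): 1·0+3·0=0≤21, 6·0+5·0=0≤9, objective 0.
No feasible integer point exceeds 6.

6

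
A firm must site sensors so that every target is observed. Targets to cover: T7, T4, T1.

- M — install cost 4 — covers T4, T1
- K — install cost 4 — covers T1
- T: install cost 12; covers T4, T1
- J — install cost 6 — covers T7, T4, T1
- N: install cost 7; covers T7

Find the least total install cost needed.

The greedy cost-per-new-target heuristic would pick M and J for 10, but a cheaper cover exists.
J alone covers T7, T4, T1 — every target.
Total install cost: 6.
No cover costs less than 6.

6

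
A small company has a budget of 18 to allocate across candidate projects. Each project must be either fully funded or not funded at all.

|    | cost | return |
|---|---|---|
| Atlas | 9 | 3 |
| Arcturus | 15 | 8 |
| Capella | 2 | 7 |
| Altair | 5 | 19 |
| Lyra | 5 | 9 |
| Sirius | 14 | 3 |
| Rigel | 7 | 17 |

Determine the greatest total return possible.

Take Altair, Lyra, and Rigel: cost 5 + 5 + 7 = 17 ≤ 18, return 19 + 9 + 17 = 45.
No other feasible combination does better.

45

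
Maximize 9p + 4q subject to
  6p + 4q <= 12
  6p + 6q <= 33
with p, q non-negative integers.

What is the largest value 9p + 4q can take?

18

(p,q)=(2,0): 6·2+4·0=12≤12, 6·2+6·0=12≤33, objective 18.
(p,q)=(1,1): 6·1+4·1=10≤12, 6·1+6·1=12≤33, objective 13.
(p,q)=(1,0): 6·1+4·0=6≤12, 6·1+6·0=6≤33, objective 9.
No feasible integer point exceeds 18.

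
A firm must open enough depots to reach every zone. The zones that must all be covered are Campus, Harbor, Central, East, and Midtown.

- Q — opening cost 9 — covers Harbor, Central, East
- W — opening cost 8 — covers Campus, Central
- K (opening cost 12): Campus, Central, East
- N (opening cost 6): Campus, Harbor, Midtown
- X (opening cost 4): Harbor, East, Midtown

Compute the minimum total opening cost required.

Choose W and X: together they cover Campus, Harbor, Central, East, Midtown — every zone.
Total opening cost: 8 + 4 = 12.
No cover costs less than 12.

12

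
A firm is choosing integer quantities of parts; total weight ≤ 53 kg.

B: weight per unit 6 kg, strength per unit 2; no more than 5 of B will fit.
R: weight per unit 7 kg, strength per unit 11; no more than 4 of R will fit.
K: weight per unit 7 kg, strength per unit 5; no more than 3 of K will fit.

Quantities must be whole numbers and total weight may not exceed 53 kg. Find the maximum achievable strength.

59

This is a bounded integer knapsack.
R has the best ratio (11/7); taking only R gives at most 4×11 = 44 (stopped by the supply cap of 4).
Mixing does better — 4×R and 3×K: weight 49 ≤ 53, strength 4·11 + 3·5 = 59.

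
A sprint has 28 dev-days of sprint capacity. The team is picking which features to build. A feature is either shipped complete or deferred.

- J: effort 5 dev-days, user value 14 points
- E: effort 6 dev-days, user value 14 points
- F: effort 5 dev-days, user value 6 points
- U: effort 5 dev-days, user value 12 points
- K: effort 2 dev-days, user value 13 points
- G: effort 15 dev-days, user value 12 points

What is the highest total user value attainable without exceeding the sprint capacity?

59

This is an integer program with binary decision variables.
Take J, E, F, U, and K: effort 5 + 6 + 5 + 5 + 2 = 23 ≤ 28, user value 14 + 14 + 6 + 12 + 13 = 59.
No other feasible combination does better.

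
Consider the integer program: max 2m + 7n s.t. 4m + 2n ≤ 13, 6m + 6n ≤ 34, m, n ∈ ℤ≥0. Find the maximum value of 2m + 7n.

35

The continuous relaxation peaks at (0, 5.67) with value 39.67; rounding to a feasible lattice point costs some objective.
(m,n)=(0,5) is feasible, giving 35.
(m,n)=(1,4) is feasible, giving 30.
(m,n)=(0,4) is feasible, giving 28.
Maximum is 35 at (m,n)=(0,5).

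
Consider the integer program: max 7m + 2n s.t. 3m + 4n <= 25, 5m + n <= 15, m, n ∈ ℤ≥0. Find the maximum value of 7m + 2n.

(m,n)=(2,4) is feasible, giving 22.
(m,n)=(2,3) is feasible, giving 20.
(m,n)=(1,5) is feasible, giving 17.
The best lattice point is (2,4), giving 22.

22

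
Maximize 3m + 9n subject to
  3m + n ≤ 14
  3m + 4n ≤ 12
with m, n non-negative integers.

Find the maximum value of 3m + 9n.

27

(m,n)=(0,3): 3·0+1·3=3≤14, 3·0+4·3=12≤12, objective 27.
(m,n)=(1,2): 3·1+1·2=5≤14, 3·1+4·2=11≤12, objective 21.
(m,n)=(0,2): 3·0+1·2=2≤14, 3·0+4·2=8≤12, objective 18.
Maximum is 27 at (m,n)=(0,3).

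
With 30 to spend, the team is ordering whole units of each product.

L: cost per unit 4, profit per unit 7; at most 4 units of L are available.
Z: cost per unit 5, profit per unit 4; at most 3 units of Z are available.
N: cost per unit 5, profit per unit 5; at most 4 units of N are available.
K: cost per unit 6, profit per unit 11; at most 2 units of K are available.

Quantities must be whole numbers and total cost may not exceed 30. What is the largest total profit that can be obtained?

Take 4×L and 2×K: cost 28 ≤ 30, profit 4·7 + 2·11 = 50.
K has the best ratio (11/6) and is taken to its limit of 2; remaining capacity is filled optimally with the others.

50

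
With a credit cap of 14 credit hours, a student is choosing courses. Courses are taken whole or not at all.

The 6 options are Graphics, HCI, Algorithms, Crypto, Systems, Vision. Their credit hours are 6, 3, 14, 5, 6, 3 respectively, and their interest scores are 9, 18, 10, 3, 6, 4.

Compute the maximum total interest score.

Graphics + HCI + Crypto: credit hours 6 + 3 + 5 = 14 ≤ 14, interest score 9 + 18 + 3 = 30.
Graphics + HCI + Vision: credit hours 6 + 3 + 3 = 12 ≤ 14, interest score 9 + 18 + 4 = 31.
Best is Graphics, HCI, and Vision with total interest score 31.

31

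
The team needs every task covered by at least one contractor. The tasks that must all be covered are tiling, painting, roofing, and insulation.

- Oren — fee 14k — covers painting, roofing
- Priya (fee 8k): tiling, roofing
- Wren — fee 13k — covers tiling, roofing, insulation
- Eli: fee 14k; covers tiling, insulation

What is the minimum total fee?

27

The greedy cost-per-new-task heuristic would pick Priya, Wren, and Oren for 35, but a cheaper cover exists.
Choose Oren and Wren: together they cover tiling, painting, roofing, insulation — every task.
Total fee: 14 + 13 = 27.
No cover costs less than 27.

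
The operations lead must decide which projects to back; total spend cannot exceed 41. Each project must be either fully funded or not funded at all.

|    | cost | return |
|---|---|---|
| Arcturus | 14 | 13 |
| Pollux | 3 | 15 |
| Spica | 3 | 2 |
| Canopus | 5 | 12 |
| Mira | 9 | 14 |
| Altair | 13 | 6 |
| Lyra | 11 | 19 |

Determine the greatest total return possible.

Take Pollux, Canopus, Mira, Altair, and Lyra: cost 3 + 5 + 9 + 13 + 11 = 41 ≤ 41, return 15 + 12 + 14 + 6 + 19 = 66.
No other feasible combination does better.

66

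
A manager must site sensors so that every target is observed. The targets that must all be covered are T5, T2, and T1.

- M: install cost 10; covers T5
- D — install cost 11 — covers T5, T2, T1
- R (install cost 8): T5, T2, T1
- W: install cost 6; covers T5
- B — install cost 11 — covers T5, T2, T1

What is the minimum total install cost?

R alone covers T5, T2, T1 — every target.
Total install cost: 8.
No cover costs less than 8.

8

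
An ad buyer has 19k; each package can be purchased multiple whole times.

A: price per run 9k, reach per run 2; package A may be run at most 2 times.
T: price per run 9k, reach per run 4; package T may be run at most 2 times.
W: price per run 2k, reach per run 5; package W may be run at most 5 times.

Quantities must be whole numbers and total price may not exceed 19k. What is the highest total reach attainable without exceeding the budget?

29

This is a bounded integer knapsack.
1×A and 5×W: price 19 ≤ 19, reach 1·2 + 5·5 = 27.
1×T and 5×W: price 19 ≤ 19, reach 1·4 + 5·5 = 29.
Best is 29.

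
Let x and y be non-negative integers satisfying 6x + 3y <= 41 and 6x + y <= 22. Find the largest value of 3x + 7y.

(x,y)=(0,13) is feasible, giving 91.
(x,y)=(0,12) is feasible, giving 84.
The best lattice point is (0,13), giving 91.

91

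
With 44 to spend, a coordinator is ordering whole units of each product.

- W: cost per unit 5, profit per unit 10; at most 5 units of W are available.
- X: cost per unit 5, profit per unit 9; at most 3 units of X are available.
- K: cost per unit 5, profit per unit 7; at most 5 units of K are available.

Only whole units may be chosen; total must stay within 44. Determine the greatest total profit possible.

77

Take 5×W and 3×X: cost 40 ≤ 44, profit 5·10 + 3·9 = 77.
W has the best ratio (10/5) and is taken to its limit of 5; remaining capacity is filled optimally with the others.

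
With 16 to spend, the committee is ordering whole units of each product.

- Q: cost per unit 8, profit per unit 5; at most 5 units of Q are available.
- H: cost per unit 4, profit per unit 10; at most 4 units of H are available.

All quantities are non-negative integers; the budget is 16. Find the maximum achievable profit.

40

4×H: cost 16 ≤ 16, profit 4·10 = 40.
3×H: cost 12 ≤ 16, profit 3·10 = 30.
Best is 40.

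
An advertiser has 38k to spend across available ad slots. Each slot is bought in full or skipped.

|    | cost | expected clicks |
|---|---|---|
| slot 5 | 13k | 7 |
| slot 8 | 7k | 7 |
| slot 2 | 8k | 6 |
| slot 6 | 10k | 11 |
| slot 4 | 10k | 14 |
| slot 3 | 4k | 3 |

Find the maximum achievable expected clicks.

Allowing fractional choices, the relaxed optimum would be about 40.2, but ad slots are indivisible.
slot 8 + slot 6 + slot 4 + slot 3: cost 7 + 10 + 10 + 4 = 31 ≤ 38, expected clicks 7 + 11 + 14 + 3 = 35.
slot 8 + slot 2 + slot 6 + slot 4: cost 7 + 8 + 10 + 10 = 35 ≤ 38, expected clicks 7 + 6 + 11 + 14 = 38.
slot 5 + slot 6 + slot 4 + slot 3: cost 13 + 10 + 10 + 4 = 37 ≤ 38, expected clicks 7 + 11 + 14 + 3 = 35.
Best is slot 8, slot 2, slot 6, and slot 4 with total expected clicks 38.

38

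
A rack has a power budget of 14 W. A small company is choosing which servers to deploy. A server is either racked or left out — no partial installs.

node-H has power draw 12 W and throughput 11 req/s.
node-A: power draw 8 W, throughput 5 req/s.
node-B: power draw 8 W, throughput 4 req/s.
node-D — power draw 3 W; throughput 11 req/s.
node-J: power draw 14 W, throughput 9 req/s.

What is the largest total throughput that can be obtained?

16

Allowing fractional choices, the relaxed optimum would be about 21.1, but servers are indivisible.
node-D: power draw 3 ≤ 14, throughput 11.
node-A + node-D: power draw 8 + 3 = 11 ≤ 14, throughput 5 + 11 = 16.
node-B + node-D: power draw 8 + 3 = 11 ≤ 14, throughput 4 + 11 = 15.
Best is node-A and node-D with total throughput 16.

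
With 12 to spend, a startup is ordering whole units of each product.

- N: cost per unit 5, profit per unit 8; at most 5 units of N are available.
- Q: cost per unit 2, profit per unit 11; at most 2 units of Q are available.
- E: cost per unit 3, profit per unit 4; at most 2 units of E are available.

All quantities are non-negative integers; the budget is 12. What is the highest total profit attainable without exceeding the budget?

Take 1×N, 2×Q, and 1×E: cost 12 ≤ 12, profit 1·8 + 2·11 + 1·4 = 34.
Q has the best ratio (11/2) and is taken to its limit of 2; remaining capacity is filled optimally with the others.

34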